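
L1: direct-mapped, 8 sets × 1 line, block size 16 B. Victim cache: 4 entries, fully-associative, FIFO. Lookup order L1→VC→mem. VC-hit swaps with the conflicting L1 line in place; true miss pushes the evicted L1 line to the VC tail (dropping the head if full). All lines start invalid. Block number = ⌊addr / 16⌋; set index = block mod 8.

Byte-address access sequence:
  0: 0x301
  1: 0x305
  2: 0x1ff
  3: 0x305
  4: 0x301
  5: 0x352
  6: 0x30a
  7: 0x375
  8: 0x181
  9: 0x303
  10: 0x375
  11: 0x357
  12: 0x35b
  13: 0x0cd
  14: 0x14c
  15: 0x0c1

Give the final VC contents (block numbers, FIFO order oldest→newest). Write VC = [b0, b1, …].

VC = [31, 24, 20]

  [0] addr=0x301 blk=48 s=0: MISS | VC []
  [1] addr=0x305 blk=48 s=0: L1-HIT | VC []
  [2] addr=0x1ff blk=31 s=7: MISS | VC []
  [3] addr=0x305 blk=48 s=0: L1-HIT | VC []
  [4] addr=0x301 blk=48 s=0: L1-HIT | VC []
  [5] addr=0x352 blk=53 s=5: MISS | VC []
  [6] addr=0x30a blk=48 s=0: L1-HIT | VC []
  [7] addr=0x375 blk=55 s=7: MISS | VC [31]
  [8] addr=0x181 blk=24 s=0: MISS | VC [31, 48]
  [9] addr=0x303 blk=48 s=0: VC-HIT | VC [31, 24]
  [10] addr=0x375 blk=55 s=7: L1-HIT | VC [31, 24]
  [11] addr=0x357 blk=53 s=5: L1-HIT | VC [31, 24]
  [12] addr=0x35b blk=53 s=5: L1-HIT | VC [31, 24]
  [13] addr=0xcd blk=12 s=4: MISS | VC [31, 24]
  [14] addr=0x14c blk=20 s=4: MISS | VC [31, 24, 12]
  [15] addr=0xc1 blk=12 s=4: VC-HIT | VC [31, 24, 20]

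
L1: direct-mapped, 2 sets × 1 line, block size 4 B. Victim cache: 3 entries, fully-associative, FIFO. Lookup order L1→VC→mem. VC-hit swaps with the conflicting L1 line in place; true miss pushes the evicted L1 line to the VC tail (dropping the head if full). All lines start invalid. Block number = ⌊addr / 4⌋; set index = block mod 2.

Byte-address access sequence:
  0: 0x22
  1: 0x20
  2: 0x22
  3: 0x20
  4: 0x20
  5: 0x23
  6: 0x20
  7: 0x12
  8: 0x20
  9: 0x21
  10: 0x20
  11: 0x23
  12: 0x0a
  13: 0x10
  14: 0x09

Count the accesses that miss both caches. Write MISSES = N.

#0 0x22→b8/s0 MISS; vc=[]
#1 0x20→b8/s0 L1-HIT; vc=[]
#2 0x22→b8/s0 L1-HIT; vc=[]
#3 0x20→b8/s0 L1-HIT; vc=[]
#4 0x20→b8/s0 L1-HIT; vc=[]
#5 0x23→b8/s0 L1-HIT; vc=[]
#6 0x20→b8/s0 L1-HIT; vc=[]
#7 0x12→b4/s0 MISS; vc=[8]
#8 0x20→b8/s0 VC-HIT; vc=[4]
#9 0x21→b8/s0 L1-HIT; vc=[4]
#10 0x20→b8/s0 L1-HIT; vc=[4]
#11 0x23→b8/s0 L1-HIT; vc=[4]
#12 0xa→b2/s0 MISS; vc=[4,8]
#13 0x10→b4/s0 VC-HIT; vc=[2,8]
#14 0x9→b2/s0 VC-HIT; vc=[4,8]

MISSES = 3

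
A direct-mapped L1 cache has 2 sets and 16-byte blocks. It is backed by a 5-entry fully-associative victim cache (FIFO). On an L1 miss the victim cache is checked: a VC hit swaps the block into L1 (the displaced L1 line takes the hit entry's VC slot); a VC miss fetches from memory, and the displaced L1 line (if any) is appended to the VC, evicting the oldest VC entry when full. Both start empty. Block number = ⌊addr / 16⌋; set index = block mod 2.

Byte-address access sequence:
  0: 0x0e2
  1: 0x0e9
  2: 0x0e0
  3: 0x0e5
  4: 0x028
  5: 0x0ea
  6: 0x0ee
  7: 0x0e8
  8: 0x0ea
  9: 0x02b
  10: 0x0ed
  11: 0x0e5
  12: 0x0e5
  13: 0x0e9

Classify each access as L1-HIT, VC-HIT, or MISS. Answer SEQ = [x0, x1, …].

#0 0xe2→b14/s0 MISS; vc=[]
#1 0xe9→b14/s0 L1-HIT; vc=[]
#2 0xe0→b14/s0 L1-HIT; vc=[]
#3 0xe5→b14/s0 L1-HIT; vc=[]
#4 0x28→b2/s0 MISS; vc=[14]
#5 0xea→b14/s0 VC-HIT; vc=[2]
#6 0xee→b14/s0 L1-HIT; vc=[2]
#7 0xe8→b14/s0 L1-HIT; vc=[2]
#8 0xea→b14/s0 L1-HIT; vc=[2]
#9 0x2b→b2/s0 VC-HIT; vc=[14]
#10 0xed→b14/s0 VC-HIT; vc=[2]
#11 0xe5→b14/s0 L1-HIT; vc=[2]
#12 0xe5→b14/s0 L1-HIT; vc=[2]
#13 0xe9→b14/s0 L1-HIT; vc=[2]

SEQ = [MISS, L1-HIT, L1-HIT, L1-HIT, MISS, VC-HIT, L1-HIT, L1-HIT, L1-HIT, VC-HIT, VC-HIT, L1-HIT, L1-HIT, L1-HIT]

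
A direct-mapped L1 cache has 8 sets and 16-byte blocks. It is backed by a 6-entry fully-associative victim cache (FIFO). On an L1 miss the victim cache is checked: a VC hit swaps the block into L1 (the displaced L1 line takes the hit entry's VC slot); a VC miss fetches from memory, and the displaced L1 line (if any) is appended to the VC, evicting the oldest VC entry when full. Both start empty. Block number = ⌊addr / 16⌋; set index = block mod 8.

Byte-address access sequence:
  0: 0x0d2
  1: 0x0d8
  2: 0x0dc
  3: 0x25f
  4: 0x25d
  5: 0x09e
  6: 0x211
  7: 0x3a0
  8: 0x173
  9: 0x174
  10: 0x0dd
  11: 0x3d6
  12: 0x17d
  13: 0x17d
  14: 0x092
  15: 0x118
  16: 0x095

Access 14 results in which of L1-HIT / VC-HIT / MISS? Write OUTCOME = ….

  [0] addr=0xd2 blk=13 s=5: MISS | VC []
  [1] addr=0xd8 blk=13 s=5: L1-HIT | VC []
  [2] addr=0xdc blk=13 s=5: L1-HIT | VC []
  [3] addr=0x25f blk=37 s=5: MISS | VC [13]
  [4] addr=0x25d blk=37 s=5: L1-HIT | VC [13]
  [5] addr=0x9e blk=9 s=1: MISS | VC [13]
  [6] addr=0x211 blk=33 s=1: MISS | VC [13, 9]
  [7] addr=0x3a0 blk=58 s=2: MISS | VC [13, 9]
  [8] addr=0x173 blk=23 s=7: MISS | VC [13, 9]
  [9] addr=0x174 blk=23 s=7: L1-HIT | VC [13, 9]
  [10] addr=0xdd blk=13 s=5: VC-HIT | VC [37, 9]
  [11] addr=0x3d6 blk=61 s=5: MISS | VC [37, 9, 13]
  [12] addr=0x17d blk=23 s=7: L1-HIT | VC [37, 9, 13]
  [13] addr=0x17d blk=23 s=7: L1-HIT | VC [37, 9, 13]
  [14] addr=0x92 blk=9 s=1: VC-HIT | VC [37, 33, 13]
  [15] addr=0x118 blk=17 s=1: MISS | VC [37, 33, 13, 9]
  [16] addr=0x95 blk=9 s=1: VC-HIT | VC [37, 33, 13, 17]

OUTCOME = VC-HIT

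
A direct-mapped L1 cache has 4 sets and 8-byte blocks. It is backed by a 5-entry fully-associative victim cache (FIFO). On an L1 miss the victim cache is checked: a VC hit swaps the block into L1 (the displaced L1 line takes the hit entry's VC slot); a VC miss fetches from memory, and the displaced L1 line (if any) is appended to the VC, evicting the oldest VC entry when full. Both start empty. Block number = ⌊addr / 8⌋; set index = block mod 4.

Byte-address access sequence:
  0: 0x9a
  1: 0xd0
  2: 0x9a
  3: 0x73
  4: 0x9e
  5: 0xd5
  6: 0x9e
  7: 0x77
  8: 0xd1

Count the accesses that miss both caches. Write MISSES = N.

  [0] addr=0x9a blk=19 s=3: MISS | VC []
  [1] addr=0xd0 blk=26 s=2: MISS | VC []
  [2] addr=0x9a blk=19 s=3: L1-HIT | VC []
  [3] addr=0x73 blk=14 s=2: MISS | VC [26]
  [4] addr=0x9e blk=19 s=3: L1-HIT | VC [26]
  [5] addr=0xd5 blk=26 s=2: VC-HIT | VC [14]
  [6] addr=0x9e blk=19 s=3: L1-HIT | VC [14]
  [7] addr=0x77 blk=14 s=2: VC-HIT | VC [26]
  [8] addr=0xd1 blk=26 s=2: VC-HIT | VC [14]

MISSES = 3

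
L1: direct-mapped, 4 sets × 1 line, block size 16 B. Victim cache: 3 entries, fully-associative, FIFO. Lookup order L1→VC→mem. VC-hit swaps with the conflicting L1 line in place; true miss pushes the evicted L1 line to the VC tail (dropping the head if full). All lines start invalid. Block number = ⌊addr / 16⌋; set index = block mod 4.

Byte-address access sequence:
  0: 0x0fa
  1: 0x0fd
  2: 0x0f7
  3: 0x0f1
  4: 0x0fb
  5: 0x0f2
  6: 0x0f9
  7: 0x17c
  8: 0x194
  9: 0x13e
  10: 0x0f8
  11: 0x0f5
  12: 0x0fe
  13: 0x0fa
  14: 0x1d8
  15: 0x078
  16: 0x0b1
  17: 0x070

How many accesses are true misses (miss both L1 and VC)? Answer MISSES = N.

MISSES = 7

0: 0xfa (blk 15, set 3) → MISS  vc=[]
1: 0xfd (blk 15, set 3) → L1-HIT  vc=[]
2: 0xf7 (blk 15, set 3) → L1-HIT  vc=[]
3: 0xf1 (blk 15, set 3) → L1-HIT  vc=[]
4: 0xfb (blk 15, set 3) → L1-HIT  vc=[]
5: 0xf2 (blk 15, set 3) → L1-HIT  vc=[]
6: 0xf9 (blk 15, set 3) → L1-HIT  vc=[]
7: 0x17c (blk 23, set 3) → MISS  vc=[15]
8: 0x194 (blk 25, set 1) → MISS  vc=[15]
9: 0x13e (blk 19, set 3) → MISS  vc=[15, 23]
10: 0xf8 (blk 15, set 3) → VC-HIT  vc=[19, 23]
11: 0xf5 (blk 15, set 3) → L1-HIT  vc=[19, 23]
12: 0xfe (blk 15, set 3) → L1-HIT  vc=[19, 23]
13: 0xfa (blk 15, set 3) → L1-HIT  vc=[19, 23]
14: 0x1d8 (blk 29, set 1) → MISS  vc=[19, 23, 25]
15: 0x78 (blk 7, set 3) → MISS  vc=[23, 25, 15]
16: 0xb1 (blk 11, set 3) → MISS  vc=[25, 15, 7]
17: 0x70 (blk 7, set 3) → VC-HIT  vc=[25, 15, 11]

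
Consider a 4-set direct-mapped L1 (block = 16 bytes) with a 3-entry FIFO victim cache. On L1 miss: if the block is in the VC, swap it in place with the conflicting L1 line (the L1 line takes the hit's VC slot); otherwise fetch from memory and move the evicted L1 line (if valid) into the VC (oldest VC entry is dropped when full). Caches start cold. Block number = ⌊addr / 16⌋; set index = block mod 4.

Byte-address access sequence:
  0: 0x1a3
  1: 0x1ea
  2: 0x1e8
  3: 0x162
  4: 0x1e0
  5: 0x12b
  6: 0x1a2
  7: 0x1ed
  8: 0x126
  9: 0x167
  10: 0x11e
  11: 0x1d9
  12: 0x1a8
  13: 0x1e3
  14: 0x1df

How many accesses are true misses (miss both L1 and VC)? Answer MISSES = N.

0: 0x1a3 (blk 26, set 2) → MISS  vc=[]
1: 0x1ea (blk 30, set 2) → MISS  vc=[26]
2: 0x1e8 (blk 30, set 2) → L1-HIT  vc=[26]
3: 0x162 (blk 22, set 2) → MISS  vc=[26, 30]
4: 0x1e0 (blk 30, set 2) → VC-HIT  vc=[26, 22]
5: 0x12b (blk 18, set 2) → MISS  vc=[26, 22, 30]
6: 0x1a2 (blk 26, set 2) → VC-HIT  vc=[18, 22, 30]
7: 0x1ed (blk 30, set 2) → VC-HIT  vc=[18, 22, 26]
8: 0x126 (blk 18, set 2) → VC-HIT  vc=[30, 22, 26]
9: 0x167 (blk 22, set 2) → VC-HIT  vc=[30, 18, 26]
10: 0x11e (blk 17, set 1) → MISS  vc=[30, 18, 26]
11: 0x1d9 (blk 29, set 1) → MISS  vc=[18, 26, 17]
12: 0x1a8 (blk 26, set 2) → VC-HIT  vc=[18, 22, 17]
13: 0x1e3 (blk 30, set 2) → MISS  vc=[22, 17, 26]
14: 0x1df (blk 29, set 1) → L1-HIT  vc=[22, 17, 26]

MISSES = 7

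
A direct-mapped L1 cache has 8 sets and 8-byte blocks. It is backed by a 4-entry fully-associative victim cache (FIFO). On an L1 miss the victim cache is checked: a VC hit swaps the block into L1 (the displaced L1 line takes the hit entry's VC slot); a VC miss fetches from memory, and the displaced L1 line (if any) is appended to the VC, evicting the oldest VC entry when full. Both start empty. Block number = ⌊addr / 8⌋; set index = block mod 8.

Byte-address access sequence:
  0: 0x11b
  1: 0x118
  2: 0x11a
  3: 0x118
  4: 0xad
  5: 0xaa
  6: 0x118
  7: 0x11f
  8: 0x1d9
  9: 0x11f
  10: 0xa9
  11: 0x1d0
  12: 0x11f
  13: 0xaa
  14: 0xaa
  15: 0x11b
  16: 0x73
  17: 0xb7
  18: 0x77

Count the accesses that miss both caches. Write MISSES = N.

MISSES = 6

  [0] addr=0x11b blk=35 s=3: MISS | VC []
  [1] addr=0x118 blk=35 s=3: L1-HIT | VC []
  [2] addr=0x11a blk=35 s=3: L1-HIT | VC []
  [3] addr=0x118 blk=35 s=3: L1-HIT | VC []
  [4] addr=0xad blk=21 s=5: MISS | VC []
  [5] addr=0xaa blk=21 s=5: L1-HIT | VC []
  [6] addr=0x118 blk=35 s=3: L1-HIT | VC []
  [7] addr=0x11f blk=35 s=3: L1-HIT | VC []
  [8] addr=0x1d9 blk=59 s=3: MISS | VC [35]
  [9] addr=0x11f blk=35 s=3: VC-HIT | VC [59]
  [10] addr=0xa9 blk=21 s=5: L1-HIT | VC [59]
  [11] addr=0x1d0 blk=58 s=2: MISS | VC [59]
  [12] addr=0x11f blk=35 s=3: L1-HIT | VC [59]
  [13] addr=0xaa blk=21 s=5: L1-HIT | VC [59]
  [14] addr=0xaa blk=21 s=5: L1-HIT | VC [59]
  [15] addr=0x11b blk=35 s=3: L1-HIT | VC [59]
  [16] addr=0x73 blk=14 s=6: MISS | VC [59]
  [17] addr=0xb7 blk=22 s=6: MISS | VC [59, 14]
  [18] addr=0x77 blk=14 s=6: VC-HIT | VC [59, 22]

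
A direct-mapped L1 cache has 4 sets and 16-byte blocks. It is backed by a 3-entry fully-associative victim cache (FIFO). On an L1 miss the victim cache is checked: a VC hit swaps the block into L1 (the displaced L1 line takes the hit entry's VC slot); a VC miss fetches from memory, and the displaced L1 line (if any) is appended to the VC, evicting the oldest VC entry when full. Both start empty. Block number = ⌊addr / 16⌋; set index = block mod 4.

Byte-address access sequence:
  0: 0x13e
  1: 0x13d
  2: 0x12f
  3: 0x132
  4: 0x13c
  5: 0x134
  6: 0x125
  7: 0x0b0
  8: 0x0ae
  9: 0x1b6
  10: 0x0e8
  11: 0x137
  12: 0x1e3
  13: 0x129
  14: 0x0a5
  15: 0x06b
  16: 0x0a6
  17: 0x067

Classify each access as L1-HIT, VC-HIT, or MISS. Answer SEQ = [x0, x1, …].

  [0] addr=0x13e blk=19 s=3: MISS | VC []
  [1] addr=0x13d blk=19 s=3: L1-HIT | VC []
  [2] addr=0x12f blk=18 s=2: MISS | VC []
  [3] addr=0x132 blk=19 s=3: L1-HIT | VC []
  [4] addr=0x13c blk=19 s=3: L1-HIT | VC []
  [5] addr=0x134 blk=19 s=3: L1-HIT | VC []
  [6] addr=0x125 blk=18 s=2: L1-HIT | VC []
  [7] addr=0xb0 blk=11 s=3: MISS | VC [19]
  [8] addr=0xae blk=10 s=2: MISS | VC [19, 18]
  [9] addr=0x1b6 blk=27 s=3: MISS | VC [19, 18, 11]
  [10] addr=0xe8 blk=14 s=2: MISS | VC [18, 11, 10]
  [11] addr=0x137 blk=19 s=3: MISS | VC [11, 10, 27]
  [12] addr=0x1e3 blk=30 s=2: MISS | VC [10, 27, 14]
  [13] addr=0x129 blk=18 s=2: MISS | VC [27, 14, 30]
  [14] addr=0xa5 blk=10 s=2: MISS | VC [14, 30, 18]
  [15] addr=0x6b blk=6 s=2: MISS | VC [30, 18, 10]
  [16] addr=0xa6 blk=10 s=2: VC-HIT | VC [30, 18, 6]
  [17] addr=0x67 blk=6 s=2: VC-HIT | VC [30, 18, 10]

SEQ = [MISS, L1-HIT, MISS, L1-HIT, L1-HIT, L1-HIT, L1-HIT, MISS, MISS, MISS, MISS, MISS, MISS, MISS, MISS, MISS, VC-HIT, VC-HIT]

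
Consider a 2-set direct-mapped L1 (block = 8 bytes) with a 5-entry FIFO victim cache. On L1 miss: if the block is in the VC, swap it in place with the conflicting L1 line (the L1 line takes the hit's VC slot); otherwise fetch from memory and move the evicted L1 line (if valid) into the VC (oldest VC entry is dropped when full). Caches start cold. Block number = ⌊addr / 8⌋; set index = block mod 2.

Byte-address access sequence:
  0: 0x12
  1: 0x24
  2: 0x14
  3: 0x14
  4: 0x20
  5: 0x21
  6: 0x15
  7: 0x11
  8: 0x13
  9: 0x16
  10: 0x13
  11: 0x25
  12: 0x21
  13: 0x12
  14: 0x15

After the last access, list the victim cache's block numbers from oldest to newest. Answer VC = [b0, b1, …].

#0 0x12→b2/s0 MISS; vc=[]
#1 0x24→b4/s0 MISS; vc=[2]
#2 0x14→b2/s0 VC-HIT; vc=[4]
#3 0x14→b2/s0 L1-HIT; vc=[4]
#4 0x20→b4/s0 VC-HIT; vc=[2]
#5 0x21→b4/s0 L1-HIT; vc=[2]
#6 0x15→b2/s0 VC-HIT; vc=[4]
#7 0x11→b2/s0 L1-HIT; vc=[4]
#8 0x13→b2/s0 L1-HIT; vc=[4]
#9 0x16→b2/s0 L1-HIT; vc=[4]
#10 0x13→b2/s0 L1-HIT; vc=[4]
#11 0x25→b4/s0 VC-HIT; vc=[2]
#12 0x21→b4/s0 L1-HIT; vc=[2]
#13 0x12→b2/s0 VC-HIT; vc=[4]
#14 0x15→b2/s0 L1-HIT; vc=[4]

VC = [4]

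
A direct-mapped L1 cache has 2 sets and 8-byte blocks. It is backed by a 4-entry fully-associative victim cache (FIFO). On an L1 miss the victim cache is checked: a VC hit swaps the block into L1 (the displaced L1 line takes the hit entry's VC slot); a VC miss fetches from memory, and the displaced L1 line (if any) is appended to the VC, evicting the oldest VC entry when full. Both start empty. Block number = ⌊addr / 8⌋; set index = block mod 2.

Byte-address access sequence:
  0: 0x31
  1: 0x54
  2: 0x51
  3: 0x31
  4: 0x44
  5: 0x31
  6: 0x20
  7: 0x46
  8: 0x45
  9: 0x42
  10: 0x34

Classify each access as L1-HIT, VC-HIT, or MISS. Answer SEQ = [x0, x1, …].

  [0] addr=0x31 blk=6 s=0: MISS | VC []
  [1] addr=0x54 blk=10 s=0: MISS | VC [6]
  [2] addr=0x51 blk=10 s=0: L1-HIT | VC [6]
  [3] addr=0x31 blk=6 s=0: VC-HIT | VC [10]
  [4] addr=0x44 blk=8 s=0: MISS | VC [10, 6]
  [5] addr=0x31 blk=6 s=0: VC-HIT | VC [10, 8]
  [6] addr=0x20 blk=4 s=0: MISS | VC [10, 8, 6]
  [7] addr=0x46 blk=8 s=0: VC-HIT | VC [10, 4, 6]
  [8] addr=0x45 blk=8 s=0: L1-HIT | VC [10, 4, 6]
  [9] addr=0x42 blk=8 s=0: L1-HIT | VC [10, 4, 6]
  [10] addr=0x34 blk=6 s=0: VC-HIT | VC [10, 4, 8]

SEQ = [MISS, MISS, L1-HIT, VC-HIT, MISS, VC-HIT, MISS, VC-HIT, L1-HIT, L1-HIT, VC-HIT]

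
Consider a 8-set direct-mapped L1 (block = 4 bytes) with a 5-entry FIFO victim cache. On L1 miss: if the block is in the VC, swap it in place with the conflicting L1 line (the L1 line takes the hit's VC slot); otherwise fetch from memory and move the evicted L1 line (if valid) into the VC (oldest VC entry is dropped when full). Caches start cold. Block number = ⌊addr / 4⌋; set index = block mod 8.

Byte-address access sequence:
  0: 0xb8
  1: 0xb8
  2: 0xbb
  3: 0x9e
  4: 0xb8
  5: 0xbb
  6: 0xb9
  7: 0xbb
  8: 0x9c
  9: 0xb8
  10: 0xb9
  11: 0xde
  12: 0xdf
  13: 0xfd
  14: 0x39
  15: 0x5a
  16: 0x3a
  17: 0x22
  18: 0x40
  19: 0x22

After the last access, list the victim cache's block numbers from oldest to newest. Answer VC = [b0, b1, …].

VC = [39, 55, 46, 22, 16]

0: 0xb8 (blk 46, set 6) → MISS  vc=[]
1: 0xb8 (blk 46, set 6) → L1-HIT  vc=[]
2: 0xbb (blk 46, set 6) → L1-HIT  vc=[]
3: 0x9e (blk 39, set 7) → MISS  vc=[]
4: 0xb8 (blk 46, set 6) → L1-HIT  vc=[]
5: 0xbb (blk 46, set 6) → L1-HIT  vc=[]
6: 0xb9 (blk 46, set 6) → L1-HIT  vc=[]
7: 0xbb (blk 46, set 6) → L1-HIT  vc=[]
8: 0x9c (blk 39, set 7) → L1-HIT  vc=[]
9: 0xb8 (blk 46, set 6) → L1-HIT  vc=[]
10: 0xb9 (blk 46, set 6) → L1-HIT  vc=[]
11: 0xde (blk 55, set 7) → MISS  vc=[39]
12: 0xdf (blk 55, set 7) → L1-HIT  vc=[39]
13: 0xfd (blk 63, set 7) → MISS  vc=[39, 55]
14: 0x39 (blk 14, set 6) → MISS  vc=[39, 55, 46]
15: 0x5a (blk 22, set 6) → MISS  vc=[39, 55, 46, 14]
16: 0x3a (blk 14, set 6) → VC-HIT  vc=[39, 55, 46, 22]
17: 0x22 (blk 8, set 0) → MISS  vc=[39, 55, 46, 22]
18: 0x40 (blk 16, set 0) → MISS  vc=[39, 55, 46, 22, 8]
19: 0x22 (blk 8, set 0) → VC-HIT  vc=[39, 55, 46, 22, 16]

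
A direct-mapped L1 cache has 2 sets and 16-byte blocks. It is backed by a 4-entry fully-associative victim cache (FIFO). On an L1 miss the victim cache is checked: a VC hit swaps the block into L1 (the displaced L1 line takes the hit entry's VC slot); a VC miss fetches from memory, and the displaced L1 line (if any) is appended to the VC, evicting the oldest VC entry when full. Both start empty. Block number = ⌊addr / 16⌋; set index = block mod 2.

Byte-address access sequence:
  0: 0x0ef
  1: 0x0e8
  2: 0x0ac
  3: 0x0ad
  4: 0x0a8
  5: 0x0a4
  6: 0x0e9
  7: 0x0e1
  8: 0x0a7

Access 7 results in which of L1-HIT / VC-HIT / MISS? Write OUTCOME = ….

#0 0xef→b14/s0 MISS; vc=[]
#1 0xe8→b14/s0 L1-HIT; vc=[]
#2 0xac→b10/s0 MISS; vc=[14]
#3 0xad→b10/s0 L1-HIT; vc=[14]
#4 0xa8→b10/s0 L1-HIT; vc=[14]
#5 0xa4→b10/s0 L1-HIT; vc=[14]
#6 0xe9→b14/s0 VC-HIT; vc=[10]
#7 0xe1→b14/s0 L1-HIT; vc=[10]
#8 0xa7→b10/s0 VC-HIT; vc=[14]

OUTCOME = L1-HIT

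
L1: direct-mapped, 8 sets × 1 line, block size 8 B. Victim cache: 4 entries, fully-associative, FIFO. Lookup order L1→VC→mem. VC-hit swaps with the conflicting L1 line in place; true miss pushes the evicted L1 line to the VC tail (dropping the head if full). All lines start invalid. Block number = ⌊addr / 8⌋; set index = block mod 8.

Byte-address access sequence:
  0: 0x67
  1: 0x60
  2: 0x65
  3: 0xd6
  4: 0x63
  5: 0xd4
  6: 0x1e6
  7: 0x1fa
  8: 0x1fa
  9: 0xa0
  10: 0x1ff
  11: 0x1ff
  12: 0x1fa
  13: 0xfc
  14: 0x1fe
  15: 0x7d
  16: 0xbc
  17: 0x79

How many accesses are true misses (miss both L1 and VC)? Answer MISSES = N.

0: 0x67 (blk 12, set 4) → MISS  vc=[]
1: 0x60 (blk 12, set 4) → L1-HIT  vc=[]
2: 0x65 (blk 12, set 4) → L1-HIT  vc=[]
3: 0xd6 (blk 26, set 2) → MISS  vc=[]
4: 0x63 (blk 12, set 4) → L1-HIT  vc=[]
5: 0xd4 (blk 26, set 2) → L1-HIT  vc=[]
6: 0x1e6 (blk 60, set 4) → MISS  vc=[12]
7: 0x1fa (blk 63, set 7) → MISS  vc=[12]
8: 0x1fa (blk 63, set 7) → L1-HIT  vc=[12]
9: 0xa0 (blk 20, set 4) → MISS  vc=[12, 60]
10: 0x1ff (blk 63, set 7) → L1-HIT  vc=[12, 60]
11: 0x1ff (blk 63, set 7) → L1-HIT  vc=[12, 60]
12: 0x1fa (blk 63, set 7) → L1-HIT  vc=[12, 60]
13: 0xfc (blk 31, set 7) → MISS  vc=[12, 60, 63]
14: 0x1fe (blk 63, set 7) → VC-HIT  vc=[12, 60, 31]
15: 0x7d (blk 15, set 7) → MISS  vc=[12, 60, 31, 63]
16: 0xbc (blk 23, set 7) → MISS  vc=[60, 31, 63, 15]
17: 0x79 (blk 15, set 7) → VC-HIT  vc=[60, 31, 63, 23]

MISSES = 8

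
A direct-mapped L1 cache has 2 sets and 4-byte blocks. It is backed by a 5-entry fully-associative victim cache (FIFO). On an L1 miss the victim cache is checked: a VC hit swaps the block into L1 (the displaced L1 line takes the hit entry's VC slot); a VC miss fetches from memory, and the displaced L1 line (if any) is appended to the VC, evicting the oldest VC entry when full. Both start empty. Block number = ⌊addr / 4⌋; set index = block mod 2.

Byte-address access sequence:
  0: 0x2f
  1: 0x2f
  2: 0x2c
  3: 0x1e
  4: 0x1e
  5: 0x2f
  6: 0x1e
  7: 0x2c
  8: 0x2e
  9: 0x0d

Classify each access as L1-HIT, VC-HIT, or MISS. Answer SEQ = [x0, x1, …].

SEQ = [MISS, L1-HIT, L1-HIT, MISS, L1-HIT, VC-HIT, VC-HIT, VC-HIT, L1-HIT, MISS]

#0 0x2f→b11/s1 MISS; vc=[]
#1 0x2f→b11/s1 L1-HIT; vc=[]
#2 0x2c→b11/s1 L1-HIT; vc=[]
#3 0x1e→b7/s1 MISS; vc=[11]
#4 0x1e→b7/s1 L1-HIT; vc=[11]
#5 0x2f→b11/s1 VC-HIT; vc=[7]
#6 0x1e→b7/s1 VC-HIT; vc=[11]
#7 0x2c→b11/s1 VC-HIT; vc=[7]
#8 0x2e→b11/s1 L1-HIT; vc=[7]
#9 0xd→b3/s1 MISS; vc=[7,11]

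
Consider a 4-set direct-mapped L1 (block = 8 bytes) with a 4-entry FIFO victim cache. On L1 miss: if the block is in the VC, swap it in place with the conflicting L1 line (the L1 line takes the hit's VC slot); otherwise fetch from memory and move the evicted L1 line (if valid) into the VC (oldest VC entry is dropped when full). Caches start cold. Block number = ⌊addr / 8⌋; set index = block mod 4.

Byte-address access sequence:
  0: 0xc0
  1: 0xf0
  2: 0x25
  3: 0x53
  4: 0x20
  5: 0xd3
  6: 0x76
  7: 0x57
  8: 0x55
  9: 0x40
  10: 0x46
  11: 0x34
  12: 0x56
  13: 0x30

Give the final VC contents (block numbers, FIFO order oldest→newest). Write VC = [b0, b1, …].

#0 0xc0→b24/s0 MISS; vc=[]
#1 0xf0→b30/s2 MISS; vc=[]
#2 0x25→b4/s0 MISS; vc=[24]
#3 0x53→b10/s2 MISS; vc=[24,30]
#4 0x20→b4/s0 L1-HIT; vc=[24,30]
#5 0xd3→b26/s2 MISS; vc=[24,30,10]
#6 0x76→b14/s2 MISS; vc=[24,30,10,26]
#7 0x57→b10/s2 VC-HIT; vc=[24,30,14,26]
#8 0x55→b10/s2 L1-HIT; vc=[24,30,14,26]
#9 0x40→b8/s0 MISS; vc=[30,14,26,4]
#10 0x46→b8/s0 L1-HIT; vc=[30,14,26,4]
#11 0x34→b6/s2 MISS; vc=[14,26,4,10]
#12 0x56→b10/s2 VC-HIT; vc=[14,26,4,6]
#13 0x30→b6/s2 VC-HIT; vc=[14,26,4,10]

VC = [14, 26, 4, 10]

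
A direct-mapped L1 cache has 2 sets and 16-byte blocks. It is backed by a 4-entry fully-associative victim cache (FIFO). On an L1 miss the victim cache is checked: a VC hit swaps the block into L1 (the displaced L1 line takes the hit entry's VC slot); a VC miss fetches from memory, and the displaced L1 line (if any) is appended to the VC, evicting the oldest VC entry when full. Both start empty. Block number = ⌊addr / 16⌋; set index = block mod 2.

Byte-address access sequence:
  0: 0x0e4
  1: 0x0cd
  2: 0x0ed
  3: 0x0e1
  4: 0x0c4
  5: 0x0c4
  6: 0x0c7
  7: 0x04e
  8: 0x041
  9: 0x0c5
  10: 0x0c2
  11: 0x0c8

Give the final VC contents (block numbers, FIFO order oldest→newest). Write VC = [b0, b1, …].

0: 0xe4 (blk 14, set 0) → MISS  vc=[]
1: 0xcd (blk 12, set 0) → MISS  vc=[14]
2: 0xed (blk 14, set 0) → VC-HIT  vc=[12]
3: 0xe1 (blk 14, set 0) → L1-HIT  vc=[12]
4: 0xc4 (blk 12, set 0) → VC-HIT  vc=[14]
5: 0xc4 (blk 12, set 0) → L1-HIT  vc=[14]
6: 0xc7 (blk 12, set 0) → L1-HIT  vc=[14]
7: 0x4e (blk 4, set 0) → MISS  vc=[14, 12]
8: 0x41 (blk 4, set 0) → L1-HIT  vc=[14, 12]
9: 0xc5 (blk 12, set 0) → VC-HIT  vc=[14, 4]
10: 0xc2 (blk 12, set 0) → L1-HIT  vc=[14, 4]
11: 0xc8 (blk 12, set 0) → L1-HIT  vc=[14, 4]

VC = [14, 4]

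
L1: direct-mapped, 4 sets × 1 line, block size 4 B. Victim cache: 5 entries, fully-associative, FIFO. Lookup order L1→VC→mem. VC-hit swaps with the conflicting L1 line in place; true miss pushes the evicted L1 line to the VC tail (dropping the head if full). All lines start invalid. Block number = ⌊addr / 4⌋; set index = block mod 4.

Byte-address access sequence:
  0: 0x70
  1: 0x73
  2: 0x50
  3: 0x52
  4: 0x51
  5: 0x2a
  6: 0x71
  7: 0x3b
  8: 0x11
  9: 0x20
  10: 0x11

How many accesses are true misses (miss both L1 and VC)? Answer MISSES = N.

0: 0x70 (blk 28, set 0) → MISS  vc=[]
1: 0x73 (blk 28, set 0) → L1-HIT  vc=[]
2: 0x50 (blk 20, set 0) → MISS  vc=[28]
3: 0x52 (blk 20, set 0) → L1-HIT  vc=[28]
4: 0x51 (blk 20, set 0) → L1-HIT  vc=[28]
5: 0x2a (blk 10, set 2) → MISS  vc=[28]
6: 0x71 (blk 28, set 0) → VC-HIT  vc=[20]
7: 0x3b (blk 14, set 2) → MISS  vc=[20, 10]
8: 0x11 (blk 4, set 0) → MISS  vc=[20, 10, 28]
9: 0x20 (blk 8, set 0) → MISS  vc=[20, 10, 28, 4]
10: 0x11 (blk 4, set 0) → VC-HIT  vc=[20, 10, 28, 8]

MISSES = 6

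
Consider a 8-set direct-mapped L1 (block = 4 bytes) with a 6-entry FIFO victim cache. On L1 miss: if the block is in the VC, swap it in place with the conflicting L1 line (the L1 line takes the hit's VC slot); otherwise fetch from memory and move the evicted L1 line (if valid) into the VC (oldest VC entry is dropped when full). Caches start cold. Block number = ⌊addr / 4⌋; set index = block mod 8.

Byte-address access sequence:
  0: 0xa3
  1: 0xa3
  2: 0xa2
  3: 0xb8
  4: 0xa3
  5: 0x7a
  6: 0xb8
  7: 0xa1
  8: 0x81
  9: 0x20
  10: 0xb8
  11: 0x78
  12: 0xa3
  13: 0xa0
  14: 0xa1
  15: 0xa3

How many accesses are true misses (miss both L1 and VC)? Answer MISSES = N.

MISSES = 5

0: 0xa3 (blk 40, set 0) → MISS  vc=[]
1: 0xa3 (blk 40, set 0) → L1-HIT  vc=[]
2: 0xa2 (blk 40, set 0) → L1-HIT  vc=[]
3: 0xb8 (blk 46, set 6) → MISS  vc=[]
4: 0xa3 (blk 40, set 0) → L1-HIT  vc=[]
5: 0x7a (blk 30, set 6) → MISS  vc=[46]
6: 0xb8 (blk 46, set 6) → VC-HIT  vc=[30]
7: 0xa1 (blk 40, set 0) → L1-HIT  vc=[30]
8: 0x81 (blk 32, set 0) → MISS  vc=[30, 40]
9: 0x20 (blk 8, set 0) → MISS  vc=[30, 40, 32]
10: 0xb8 (blk 46, set 6) → L1-HIT  vc=[30, 40, 32]
11: 0x78 (blk 30, set 6) → VC-HIT  vc=[46, 40, 32]
12: 0xa3 (blk 40, set 0) → VC-HIT  vc=[46, 8, 32]
13: 0xa0 (blk 40, set 0) → L1-HIT  vc=[46, 8, 32]
14: 0xa1 (blk 40, set 0) → L1-HIT  vc=[46, 8, 32]
15: 0xa3 (blk 40, set 0) → L1-HIT  vc=[46, 8, 32]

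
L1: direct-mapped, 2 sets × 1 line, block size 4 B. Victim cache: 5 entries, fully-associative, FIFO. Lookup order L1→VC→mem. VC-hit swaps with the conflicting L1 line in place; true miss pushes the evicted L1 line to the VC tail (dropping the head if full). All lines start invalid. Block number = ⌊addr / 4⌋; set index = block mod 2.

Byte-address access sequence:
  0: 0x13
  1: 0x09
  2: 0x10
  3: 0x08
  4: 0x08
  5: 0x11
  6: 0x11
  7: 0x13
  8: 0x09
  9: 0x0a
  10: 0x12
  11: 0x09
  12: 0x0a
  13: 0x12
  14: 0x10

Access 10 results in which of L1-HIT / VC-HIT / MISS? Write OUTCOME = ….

OUTCOME = VC-HIT

#0 0x13→b4/s0 MISS; vc=[]
#1 0x9→b2/s0 MISS; vc=[4]
#2 0x10→b4/s0 VC-HIT; vc=[2]
#3 0x8→b2/s0 VC-HIT; vc=[4]
#4 0x8→b2/s0 L1-HIT; vc=[4]
#5 0x11→b4/s0 VC-HIT; vc=[2]
#6 0x11→b4/s0 L1-HIT; vc=[2]
#7 0x13→b4/s0 L1-HIT; vc=[2]
#8 0x9→b2/s0 VC-HIT; vc=[4]
#9 0xa→b2/s0 L1-HIT; vc=[4]
#10 0x12→b4/s0 VC-HIT; vc=[2]
#11 0x9→b2/s0 VC-HIT; vc=[4]
#12 0xa→b2/s0 L1-HIT; vc=[4]
#13 0x12→b4/s0 VC-HIT; vc=[2]
#14 0x10→b4/s0 L1-HIT; vc=[2]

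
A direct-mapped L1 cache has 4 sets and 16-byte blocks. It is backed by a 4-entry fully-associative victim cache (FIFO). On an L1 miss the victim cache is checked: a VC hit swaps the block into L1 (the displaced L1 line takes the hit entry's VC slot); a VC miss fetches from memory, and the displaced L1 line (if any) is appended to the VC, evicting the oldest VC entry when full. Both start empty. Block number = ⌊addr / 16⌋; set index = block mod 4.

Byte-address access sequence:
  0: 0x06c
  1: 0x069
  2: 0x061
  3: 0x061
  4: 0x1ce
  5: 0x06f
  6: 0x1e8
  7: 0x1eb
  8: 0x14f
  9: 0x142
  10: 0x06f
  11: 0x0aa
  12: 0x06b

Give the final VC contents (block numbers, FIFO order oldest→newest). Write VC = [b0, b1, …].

0: 0x6c (blk 6, set 2) → MISS  vc=[]
1: 0x69 (blk 6, set 2) → L1-HIT  vc=[]
2: 0x61 (blk 6, set 2) → L1-HIT  vc=[]
3: 0x61 (blk 6, set 2) → L1-HIT  vc=[]
4: 0x1ce (blk 28, set 0) → MISS  vc=[]
5: 0x6f (blk 6, set 2) → L1-HIT  vc=[]
6: 0x1e8 (blk 30, set 2) → MISS  vc=[6]
7: 0x1eb (blk 30, set 2) → L1-HIT  vc=[6]
8: 0x14f (blk 20, set 0) → MISS  vc=[6, 28]
9: 0x142 (blk 20, set 0) → L1-HIT  vc=[6, 28]
10: 0x6f (blk 6, set 2) → VC-HIT  vc=[30, 28]
11: 0xaa (blk 10, set 2) → MISS  vc=[30, 28, 6]
12: 0x6b (blk 6, set 2) → VC-HIT  vc=[30, 28, 10]

VC = [30, 28, 10]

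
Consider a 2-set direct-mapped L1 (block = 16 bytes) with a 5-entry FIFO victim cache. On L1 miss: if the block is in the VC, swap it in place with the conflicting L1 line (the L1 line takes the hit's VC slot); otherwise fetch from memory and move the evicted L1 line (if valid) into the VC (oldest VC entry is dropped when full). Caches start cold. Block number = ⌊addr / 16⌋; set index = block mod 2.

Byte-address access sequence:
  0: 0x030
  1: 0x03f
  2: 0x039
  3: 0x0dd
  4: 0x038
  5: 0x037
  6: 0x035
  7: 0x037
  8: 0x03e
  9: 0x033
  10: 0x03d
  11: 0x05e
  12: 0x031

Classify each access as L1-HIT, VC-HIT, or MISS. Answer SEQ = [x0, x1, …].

  [0] addr=0x30 blk=3 s=1: MISS | VC []
  [1] addr=0x3f blk=3 s=1: L1-HIT | VC []
  [2] addr=0x39 blk=3 s=1: L1-HIT | VC []
  [3] addr=0xdd blk=13 s=1: MISS | VC [3]
  [4] addr=0x38 blk=3 s=1: VC-HIT | VC [13]
  [5] addr=0x37 blk=3 s=1: L1-HIT | VC [13]
  [6] addr=0x35 blk=3 s=1: L1-HIT | VC [13]
  [7] addr=0x37 blk=3 s=1: L1-HIT | VC [13]
  [8] addr=0x3e blk=3 s=1: L1-HIT | VC [13]
  [9] addr=0x33 blk=3 s=1: L1-HIT | VC [13]
  [10] addr=0x3d blk=3 s=1: L1-HIT | VC [13]
  [11] addr=0x5e blk=5 s=1: MISS | VC [13, 3]
  [12] addr=0x31 blk=3 s=1: VC-HIT | VC [13, 5]

SEQ = [MISS, L1-HIT, L1-HIT, MISS, VC-HIT, L1-HIT, L1-HIT, L1-HIT, L1-HIT, L1-HIT, L1-HIT, MISS, VC-HIT]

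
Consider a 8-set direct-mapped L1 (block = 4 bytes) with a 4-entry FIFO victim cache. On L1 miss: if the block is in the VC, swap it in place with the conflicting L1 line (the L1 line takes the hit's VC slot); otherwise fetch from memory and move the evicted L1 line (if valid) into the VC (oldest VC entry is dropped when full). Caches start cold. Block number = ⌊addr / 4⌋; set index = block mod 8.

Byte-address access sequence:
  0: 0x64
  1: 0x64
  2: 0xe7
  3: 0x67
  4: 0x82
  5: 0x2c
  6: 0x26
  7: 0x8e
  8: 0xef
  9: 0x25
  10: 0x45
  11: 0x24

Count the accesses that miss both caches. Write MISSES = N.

MISSES = 8

  [0] addr=0x64 blk=25 s=1: MISS | VC []
  [1] addr=0x64 blk=25 s=1: L1-HIT | VC []
  [2] addr=0xe7 blk=57 s=1: MISS | VC [25]
  [3] addr=0x67 blk=25 s=1: VC-HIT | VC [57]
  [4] addr=0x82 blk=32 s=0: MISS | VC [57]
  [5] addr=0x2c blk=11 s=3: MISS | VC [57]
  [6] addr=0x26 blk=9 s=1: MISS | VC [57, 25]
  [7] addr=0x8e blk=35 s=3: MISS | VC [57, 25, 11]
  [8] addr=0xef blk=59 s=3: MISS | VC [57, 25, 11, 35]
  [9] addr=0x25 blk=9 s=1: L1-HIT | VC [57, 25, 11, 35]
  [10] addr=0x45 blk=17 s=1: MISS | VC [25, 11, 35, 9]
  [11] addr=0x24 blk=9 s=1: VC-HIT | VC [25, 11, 35, 17]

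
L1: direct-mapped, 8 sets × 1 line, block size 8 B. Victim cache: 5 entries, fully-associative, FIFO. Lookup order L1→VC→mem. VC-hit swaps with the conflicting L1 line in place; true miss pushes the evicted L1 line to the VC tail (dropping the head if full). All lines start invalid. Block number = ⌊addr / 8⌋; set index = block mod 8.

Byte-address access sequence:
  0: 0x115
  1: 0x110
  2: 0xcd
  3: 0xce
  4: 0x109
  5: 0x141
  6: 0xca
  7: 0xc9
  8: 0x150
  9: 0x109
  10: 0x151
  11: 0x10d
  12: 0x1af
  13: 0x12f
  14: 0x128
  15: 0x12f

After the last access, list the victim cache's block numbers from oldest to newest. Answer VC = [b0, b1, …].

0: 0x115 (blk 34, set 2) → MISS  vc=[]
1: 0x110 (blk 34, set 2) → L1-HIT  vc=[]
2: 0xcd (blk 25, set 1) → MISS  vc=[]
3: 0xce (blk 25, set 1) → L1-HIT  vc=[]
4: 0x109 (blk 33, set 1) → MISS  vc=[25]
5: 0x141 (blk 40, set 0) → MISS  vc=[25]
6: 0xca (blk 25, set 1) → VC-HIT  vc=[33]
7: 0xc9 (blk 25, set 1) → L1-HIT  vc=[33]
8: 0x150 (blk 42, set 2) → MISS  vc=[33, 34]
9: 0x109 (blk 33, set 1) → VC-HIT  vc=[25, 34]
10: 0x151 (blk 42, set 2) → L1-HIT  vc=[25, 34]
11: 0x10d (blk 33, set 1) → L1-HIT  vc=[25, 34]
12: 0x1af (blk 53, set 5) → MISS  vc=[25, 34]
13: 0x12f (blk 37, set 5) → MISS  vc=[25, 34, 53]
14: 0x128 (blk 37, set 5) → L1-HIT  vc=[25, 34, 53]
15: 0x12f (blk 37, set 5) → L1-HIT  vc=[25, 34, 53]

VC = [25, 34, 53]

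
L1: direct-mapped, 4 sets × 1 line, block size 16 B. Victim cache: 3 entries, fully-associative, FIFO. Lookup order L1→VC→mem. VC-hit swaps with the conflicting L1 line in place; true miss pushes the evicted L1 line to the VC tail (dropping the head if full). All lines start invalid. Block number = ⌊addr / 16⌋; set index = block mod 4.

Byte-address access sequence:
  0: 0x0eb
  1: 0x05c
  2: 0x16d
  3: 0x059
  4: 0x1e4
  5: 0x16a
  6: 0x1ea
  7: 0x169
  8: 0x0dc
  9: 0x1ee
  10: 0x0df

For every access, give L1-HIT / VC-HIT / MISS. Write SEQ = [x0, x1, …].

0: 0xeb (blk 14, set 2) → MISS  vc=[]
1: 0x5c (blk 5, set 1) → MISS  vc=[]
2: 0x16d (blk 22, set 2) → MISS  vc=[14]
3: 0x59 (blk 5, set 1) → L1-HIT  vc=[14]
4: 0x1e4 (blk 30, set 2) → MISS  vc=[14, 22]
5: 0x16a (blk 22, set 2) → VC-HIT  vc=[14, 30]
6: 0x1ea (blk 30, set 2) → VC-HIT  vc=[14, 22]
7: 0x169 (blk 22, set 2) → VC-HIT  vc=[14, 30]
8: 0xdc (blk 13, set 1) → MISS  vc=[14, 30, 5]
9: 0x1ee (blk 30, set 2) → VC-HIT  vc=[14, 22, 5]
10: 0xdf (blk 13, set 1) → L1-HIT  vc=[14, 22, 5]

SEQ = [MISS, MISS, MISS, L1-HIT, MISS, VC-HIT, VC-HIT, VC-HIT, MISS, VC-HIT, L1-HIT]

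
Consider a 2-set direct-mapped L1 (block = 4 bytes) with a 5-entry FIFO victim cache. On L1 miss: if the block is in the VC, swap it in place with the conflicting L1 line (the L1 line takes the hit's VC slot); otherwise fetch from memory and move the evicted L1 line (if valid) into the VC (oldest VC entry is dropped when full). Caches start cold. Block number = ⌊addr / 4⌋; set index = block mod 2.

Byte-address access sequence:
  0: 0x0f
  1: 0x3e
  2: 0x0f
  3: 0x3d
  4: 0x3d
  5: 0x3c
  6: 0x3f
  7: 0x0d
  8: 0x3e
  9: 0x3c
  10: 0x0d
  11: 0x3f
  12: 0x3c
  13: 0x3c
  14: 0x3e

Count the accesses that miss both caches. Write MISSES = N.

0: 0xf (blk 3, set 1) → MISS  vc=[]
1: 0x3e (blk 15, set 1) → MISS  vc=[3]
2: 0xf (blk 3, set 1) → VC-HIT  vc=[15]
3: 0x3d (blk 15, set 1) → VC-HIT  vc=[3]
4: 0x3d (blk 15, set 1) → L1-HIT  vc=[3]
5: 0x3c (blk 15, set 1) → L1-HIT  vc=[3]
6: 0x3f (blk 15, set 1) → L1-HIT  vc=[3]
7: 0xd (blk 3, set 1) → VC-HIT  vc=[15]
8: 0x3e (blk 15, set 1) → VC-HIT  vc=[3]
9: 0x3c (blk 15, set 1) → L1-HIT  vc=[3]
10: 0xd (blk 3, set 1) → VC-HIT  vc=[15]
11: 0x3f (blk 15, set 1) → VC-HIT  vc=[3]
12: 0x3c (blk 15, set 1) → L1-HIT  vc=[3]
13: 0x3c (blk 15, set 1) → L1-HIT  vc=[3]
14: 0x3e (blk 15, set 1) → L1-HIT  vc=[3]

MISSES = 2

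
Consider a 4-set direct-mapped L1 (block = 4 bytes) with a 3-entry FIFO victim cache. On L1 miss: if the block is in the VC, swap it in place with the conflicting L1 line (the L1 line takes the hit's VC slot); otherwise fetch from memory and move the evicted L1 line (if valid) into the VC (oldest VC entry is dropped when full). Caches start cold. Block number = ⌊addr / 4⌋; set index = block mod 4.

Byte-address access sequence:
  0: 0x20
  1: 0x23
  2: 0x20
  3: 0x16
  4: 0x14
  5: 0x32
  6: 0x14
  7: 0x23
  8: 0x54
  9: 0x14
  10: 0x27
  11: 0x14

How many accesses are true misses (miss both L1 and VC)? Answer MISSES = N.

MISSES = 5

  [0] addr=0x20 blk=8 s=0: MISS | VC []
  [1] addr=0x23 blk=8 s=0: L1-HIT | VC []
  [2] addr=0x20 blk=8 s=0: L1-HIT | VC []
  [3] addr=0x16 blk=5 s=1: MISS | VC []
  [4] addr=0x14 blk=5 s=1: L1-HIT | VC []
  [5] addr=0x32 blk=12 s=0: MISS | VC [8]
  [6] addr=0x14 blk=5 s=1: L1-HIT | VC [8]
  [7] addr=0x23 blk=8 s=0: VC-HIT | VC [12]
  [8] addr=0x54 blk=21 s=1: MISS | VC [12, 5]
  [9] addr=0x14 blk=5 s=1: VC-HIT | VC [12, 21]
  [10] addr=0x27 blk=9 s=1: MISS | VC [12, 21, 5]
  [11] addr=0x14 blk=5 s=1: VC-HIT | VC [12, 21, 9]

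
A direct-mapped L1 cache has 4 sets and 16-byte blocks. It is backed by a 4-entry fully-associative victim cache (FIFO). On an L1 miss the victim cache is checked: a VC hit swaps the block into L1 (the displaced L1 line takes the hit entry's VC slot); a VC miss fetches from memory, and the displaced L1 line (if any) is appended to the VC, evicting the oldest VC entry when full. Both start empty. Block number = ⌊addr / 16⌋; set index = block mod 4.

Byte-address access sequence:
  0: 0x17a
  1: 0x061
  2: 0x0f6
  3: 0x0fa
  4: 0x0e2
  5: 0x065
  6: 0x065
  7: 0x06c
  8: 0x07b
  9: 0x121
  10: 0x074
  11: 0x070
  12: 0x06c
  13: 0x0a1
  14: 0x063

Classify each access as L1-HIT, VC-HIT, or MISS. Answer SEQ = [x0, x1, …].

SEQ = [MISS, MISS, MISS, L1-HIT, MISS, VC-HIT, L1-HIT, L1-HIT, MISS, MISS, L1-HIT, L1-HIT, VC-HIT, MISS, VC-HIT]

0: 0x17a (blk 23, set 3) → MISS  vc=[]
1: 0x61 (blk 6, set 2) → MISS  vc=[]
2: 0xf6 (blk 15, set 3) → MISS  vc=[23]
3: 0xfa (blk 15, set 3) → L1-HIT  vc=[23]
4: 0xe2 (blk 14, set 2) → MISS  vc=[23, 6]
5: 0x65 (blk 6, set 2) → VC-HIT  vc=[23, 14]
6: 0x65 (blk 6, set 2) → L1-HIT  vc=[23, 14]
7: 0x6c (blk 6, set 2) → L1-HIT  vc=[23, 14]
8: 0x7b (blk 7, set 3) → MISS  vc=[23, 14, 15]
9: 0x121 (blk 18, set 2) → MISS  vc=[23, 14, 15, 6]
10: 0x74 (blk 7, set 3) → L1-HIT  vc=[23, 14, 15, 6]
11: 0x70 (blk 7, set 3) → L1-HIT  vc=[23, 14, 15, 6]
12: 0x6c (blk 6, set 2) → VC-HIT  vc=[23, 14, 15, 18]
13: 0xa1 (blk 10, set 2) → MISS  vc=[14, 15, 18, 6]
14: 0x63 (blk 6, set 2) → VC-HIT  vc=[14, 15, 18, 10]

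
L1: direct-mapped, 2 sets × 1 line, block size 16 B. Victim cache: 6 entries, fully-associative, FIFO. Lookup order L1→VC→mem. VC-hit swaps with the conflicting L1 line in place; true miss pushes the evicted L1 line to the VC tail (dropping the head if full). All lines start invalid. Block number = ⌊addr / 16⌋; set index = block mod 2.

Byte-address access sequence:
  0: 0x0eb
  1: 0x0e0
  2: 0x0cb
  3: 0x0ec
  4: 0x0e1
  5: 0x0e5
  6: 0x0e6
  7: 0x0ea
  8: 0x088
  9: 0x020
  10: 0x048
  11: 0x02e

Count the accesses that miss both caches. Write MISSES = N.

#0 0xeb→b14/s0 MISS; vc=[]
#1 0xe0→b14/s0 L1-HIT; vc=[]
#2 0xcb→b12/s0 MISS; vc=[14]
#3 0xec→b14/s0 VC-HIT; vc=[12]
#4 0xe1→b14/s0 L1-HIT; vc=[12]
#5 0xe5→b14/s0 L1-HIT; vc=[12]
#6 0xe6→b14/s0 L1-HIT; vc=[12]
#7 0xea→b14/s0 L1-HIT; vc=[12]
#8 0x88→b8/s0 MISS; vc=[12,14]
#9 0x20→b2/s0 MISS; vc=[12,14,8]
#10 0x48→b4/s0 MISS; vc=[12,14,8,2]
#11 0x2e→b2/s0 VC-HIT; vc=[12,14,8,4]

MISSES = 5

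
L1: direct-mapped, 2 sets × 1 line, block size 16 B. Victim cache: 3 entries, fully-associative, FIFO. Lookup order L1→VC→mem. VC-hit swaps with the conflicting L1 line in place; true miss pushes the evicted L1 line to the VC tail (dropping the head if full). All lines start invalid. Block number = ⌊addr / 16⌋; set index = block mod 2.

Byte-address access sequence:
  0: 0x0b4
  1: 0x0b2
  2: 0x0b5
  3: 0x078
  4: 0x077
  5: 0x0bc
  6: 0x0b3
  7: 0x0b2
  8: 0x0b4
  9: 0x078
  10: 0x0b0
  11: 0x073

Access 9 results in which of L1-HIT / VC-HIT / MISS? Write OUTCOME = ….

OUTCOME = VC-HIT

0: 0xb4 (blk 11, set 1) → MISS  vc=[]
1: 0xb2 (blk 11, set 1) → L1-HIT  vc=[]
2: 0xb5 (blk 11, set 1) → L1-HIT  vc=[]
3: 0x78 (blk 7, set 1) → MISS  vc=[11]
4: 0x77 (blk 7, set 1) → L1-HIT  vc=[11]
5: 0xbc (blk 11, set 1) → VC-HIT  vc=[7]
6: 0xb3 (blk 11, set 1) → L1-HIT  vc=[7]
7: 0xb2 (blk 11, set 1) → L1-HIT  vc=[7]
8: 0xb4 (blk 11, set 1) → L1-HIT  vc=[7]
9: 0x78 (blk 7, set 1) → VC-HIT  vc=[11]
10: 0xb0 (blk 11, set 1) → VC-HIT  vc=[7]
11: 0x73 (blk 7, set 1) → VC-HIT  vc=[11]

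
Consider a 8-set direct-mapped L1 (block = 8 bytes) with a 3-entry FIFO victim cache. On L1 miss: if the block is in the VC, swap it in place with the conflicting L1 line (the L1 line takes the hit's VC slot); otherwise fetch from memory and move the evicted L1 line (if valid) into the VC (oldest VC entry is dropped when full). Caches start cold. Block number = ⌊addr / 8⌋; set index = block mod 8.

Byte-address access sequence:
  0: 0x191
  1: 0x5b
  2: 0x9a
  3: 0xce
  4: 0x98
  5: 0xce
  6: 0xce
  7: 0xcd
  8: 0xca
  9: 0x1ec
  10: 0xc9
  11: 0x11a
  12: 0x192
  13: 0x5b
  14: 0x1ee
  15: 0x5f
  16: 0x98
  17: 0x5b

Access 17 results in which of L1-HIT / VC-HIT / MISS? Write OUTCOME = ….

OUTCOME = VC-HIT

  [0] addr=0x191 blk=50 s=2: MISS | VC []
  [1] addr=0x5b blk=11 s=3: MISS | VC []
  [2] addr=0x9a blk=19 s=3: MISS | VC [11]
  [3] addr=0xce blk=25 s=1: MISS | VC [11]
  [4] addr=0x98 blk=19 s=3: L1-HIT | VC [11]
  [5] addr=0xce blk=25 s=1: L1-HIT | VC [11]
  [6] addr=0xce blk=25 s=1: L1-HIT | VC [11]
  [7] addr=0xcd blk=25 s=1: L1-HIT | VC [11]
  [8] addr=0xca blk=25 s=1: L1-HIT | VC [11]
  [9] addr=0x1ec blk=61 s=5: MISS | VC [11]
  [10] addr=0xc9 blk=25 s=1: L1-HIT | VC [11]
  [11] addr=0x11a blk=35 s=3: MISS | VC [11, 19]
  [12] addr=0x192 blk=50 s=2: L1-HIT | VC [11, 19]
  [13] addr=0x5b blk=11 s=3: VC-HIT | VC [35, 19]
  [14] addr=0x1ee blk=61 s=5: L1-HIT | VC [35, 19]
  [15] addr=0x5f blk=11 s=3: L1-HIT | VC [35, 19]
  [16] addr=0x98 blk=19 s=3: VC-HIT | VC [35, 11]
  [17] addr=0x5b blk=11 s=3: VC-HIT | VC [35, 19]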